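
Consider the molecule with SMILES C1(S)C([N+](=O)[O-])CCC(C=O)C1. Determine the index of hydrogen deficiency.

Atom tally by fragment:
  cyclohexane ring core → C:6 H:12
  (− 3 ring H displaced by substituents)
  + SH → S:1 H:1
  + NO2 → N:1 O:2
  + CHO → C:1 H:1 O:1
Element totals:
  C: 7
  H: 11
  N: 1
  O: 3
  S: 1
Molecular formula: C7H11NO3S.
DoU = (2C + 2 + N − H − X) / 2 = (2·7 + 2 + 1 − 11 − 0) / 2 = 3.

3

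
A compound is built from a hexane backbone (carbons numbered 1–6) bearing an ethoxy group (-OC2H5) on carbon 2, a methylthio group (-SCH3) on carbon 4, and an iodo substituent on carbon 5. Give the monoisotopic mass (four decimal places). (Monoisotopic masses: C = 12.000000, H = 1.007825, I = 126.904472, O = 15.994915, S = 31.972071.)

302.0201

Atom tally by fragment:
  CH3 → C:1 H:3
  CH(OC2H5) → C:3 H:6 O:1
  CH2 → C:1 H:2
  CH(SCH3) → C:2 H:4 S:1
  CH(I) → C:1 H:1 I:1
  CH3 → C:1 H:3
Element totals:
  C: 9
  H: 19
  I: 1
  O: 1
  S: 1
Molecular formula: C9H19IOS.
  M = 9(12.0) + 19(1.007825) + 126.904472 + 15.994915 + 31.972071
    = 108.000000 + 19.148675 + 126.904472 + 15.994915 + 31.972071 = 302.020133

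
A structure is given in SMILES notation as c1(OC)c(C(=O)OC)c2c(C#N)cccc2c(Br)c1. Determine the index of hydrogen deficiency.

Atom tally by fragment:
  naphthalene ring system core → C:10 H:8
  (− 4 ring H displaced by substituents)
  + OCH3 → C:1 H:3 O:1
  + COOCH3 → C:2 H:3 O:2
  + CN → C:1 N:1
  + Br → Br:1
Element totals:
  C: 14
  H: 10
  Br: 1
  N: 1
  O: 3
Molecular formula: C14H10BrNO3.
DoU = (2C + 2 + N − H − X) / 2 = (2·14 + 2 + 1 − 10 − 1) / 2 = 10.

10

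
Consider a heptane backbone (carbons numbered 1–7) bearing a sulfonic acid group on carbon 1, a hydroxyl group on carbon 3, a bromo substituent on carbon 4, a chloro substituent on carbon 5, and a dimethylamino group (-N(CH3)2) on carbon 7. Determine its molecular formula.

Atom tally by fragment:
  HO3SCH2 → C:1 H:3 S:1 O:3
  CH2 → C:1 H:2
  CH(OH) → C:1 H:2 O:1
  CH(Br) → C:1 H:1 Br:1
  CH(Cl) → C:1 H:1 Cl:1
  CH2 → C:1 H:2
  CH2N(CH3)2 → C:3 H:8 N:1
Element totals:
  C: 9
  H: 19
  Br: 1
  Cl: 1
  N: 1
  O: 4
  S: 1

C9H19BrClNO4S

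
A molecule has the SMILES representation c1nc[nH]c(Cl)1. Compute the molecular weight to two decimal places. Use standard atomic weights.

102.52 g/mol

Atom tally by fragment:
  imidazole ring core → C:3 H:4 N:2
  (− 1 ring H displaced by substituents)
  + Cl → Cl:1
Element totals:
  C: 3
  H: 3
  Cl: 1
  N: 2
Molecular formula: C3H3ClN2.
  M = 3(12.011) + 3(1.008) + 35.45 + 2(14.007)
    = 36.033 + 3.024 + 35.450 + 28.014 = 102.521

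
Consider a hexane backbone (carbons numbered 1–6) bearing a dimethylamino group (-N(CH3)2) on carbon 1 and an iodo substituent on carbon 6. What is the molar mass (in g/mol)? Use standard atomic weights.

255.14 g/mol

Atom tally by fragment:
  (CH3)2NCH2 → C:3 H:8 N:1
  CH2 → C:1 H:2
  CH2 → C:1 H:2
  CH2 → C:1 H:2
  CH2 → C:1 H:2
  CH2I → C:1 H:2 I:1
Element totals:
  C: 8
  H: 18
  I: 1
  N: 1
Molecular formula: C8H18IN.
  M = 8(12.011) + 18(1.008) + 126.904 + 14.007
    = 96.088 + 18.144 + 126.904 + 14.007 = 255.143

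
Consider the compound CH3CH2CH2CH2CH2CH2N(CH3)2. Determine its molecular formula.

Element totals:
  C: 8
  H: 19
  N: 1

C8H19N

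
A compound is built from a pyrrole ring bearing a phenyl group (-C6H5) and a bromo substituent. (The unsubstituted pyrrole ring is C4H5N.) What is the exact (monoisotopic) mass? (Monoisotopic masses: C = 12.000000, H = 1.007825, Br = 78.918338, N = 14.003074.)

220.9840

Atom tally by fragment:
  pyrrole ring core → C:4 H:5 N:1
  (− 2 ring H displaced by substituents)
  + C6H5 → C:6 H:5
  + Br → Br:1
Element totals:
  C: 10
  H: 8
  Br: 1
  N: 1
Molecular formula: C10H8BrN.
  M = 10(12.0) + 8(1.007825) + 78.918338 + 14.003074
    = 120.000000 + 8.062600 + 78.918338 + 14.003074 = 220.984012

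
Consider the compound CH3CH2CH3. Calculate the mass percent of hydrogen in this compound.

18.29%

Element totals:
  C: 3
  H: 8
Molecular formula: C3H8.
Molar mass = 44.097 g/mol.
Mass from H: 8 × 1.008 = 8.064 g/mol.
%H = 8.064 / 44.097 × 100 = 18.29%.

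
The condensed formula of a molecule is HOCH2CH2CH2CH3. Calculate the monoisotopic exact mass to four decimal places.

Element totals:
  C: 4
  H: 10
  O: 1
Molecular formula: C4H10O.
  M = 4(12.0) + 10(1.007825) + 15.994915
    = 48.000000 + 10.078250 + 15.994915 = 74.073165

74.0732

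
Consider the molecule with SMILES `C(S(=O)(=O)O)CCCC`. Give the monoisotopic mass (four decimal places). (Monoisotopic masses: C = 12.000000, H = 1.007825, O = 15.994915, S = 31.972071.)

152.0507

Atom tally by fragment:
  HO3SCH2 → C:1 H:3 S:1 O:3
  CH2 → C:1 H:2
  CH2 → C:1 H:2
  CH2 → C:1 H:2
  CH3 → C:1 H:3
Element totals:
  C: 5
  H: 12
  O: 3
  S: 1
Molecular formula: C5H12O3S.
  M = 5(12.0) + 12(1.007825) + 3(15.994915) + 31.972071
    = 60.000000 + 12.093900 + 47.984745 + 31.972071 = 152.050716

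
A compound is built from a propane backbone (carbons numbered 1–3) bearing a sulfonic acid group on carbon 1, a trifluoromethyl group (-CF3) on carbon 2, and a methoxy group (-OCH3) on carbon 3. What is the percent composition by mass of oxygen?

28.80%

Atom tally by fragment:
  HO3SCH2 → C:1 H:3 S:1 O:3
  CH(CF3) → C:2 H:1 F:3
  CH2OCH3 → C:2 H:5 O:1
Element totals:
  C: 5
  H: 9
  F: 3
  O: 4
  S: 1
Molecular formula: C5H9F3O4S.
Molar mass = 222.177 g/mol.
Mass from O: 4 × 15.999 = 63.996 g/mol.
%O = 63.996 / 222.177 × 100 = 28.80%.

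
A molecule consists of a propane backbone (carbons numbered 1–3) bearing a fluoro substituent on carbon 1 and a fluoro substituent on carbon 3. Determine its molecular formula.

Atom tally by fragment:
  FCH2 → C:1 H:2 F:1
  CH2 → C:1 H:2
  CH2F → C:1 H:2 F:1
Element totals:
  C: 3
  H: 6
  F: 2

C3H6F2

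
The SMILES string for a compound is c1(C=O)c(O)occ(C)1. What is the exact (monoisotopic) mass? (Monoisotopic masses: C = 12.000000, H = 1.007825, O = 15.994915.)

126.0317

Atom tally by fragment:
  furan ring core → C:4 H:4 O:1
  (− 3 ring H displaced by substituents)
  + CHO → C:1 H:1 O:1
  + OH → O:1 H:1
  + CH3 → C:1 H:3
Element totals:
  C: 6
  H: 6
  O: 3
Molecular formula: C6H6O3.
  M = 6(12.0) + 6(1.007825) + 3(15.994915)
    = 72.000000 + 6.046950 + 47.984745 = 126.031695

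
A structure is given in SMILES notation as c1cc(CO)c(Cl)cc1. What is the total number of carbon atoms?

7

Atom tally by fragment:
  benzene ring core → C:6 H:6
  (− 2 ring H displaced by substituents)
  + CH2OH → C:1 H:3 O:1
  + Cl → Cl:1
Element totals:
  C: 7
  H: 7
  Cl: 1
  O: 1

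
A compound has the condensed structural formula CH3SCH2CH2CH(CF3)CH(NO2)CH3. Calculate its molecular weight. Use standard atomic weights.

231.23 g/mol

Atom tally by fragment:
  CH3SCH2 → C:2 H:5 S:1
  CH2 → C:1 H:2
  CH(CF3) → C:2 H:1 F:3
  CH(NO2) → C:1 H:1 N:1 O:2
  CH3 → C:1 H:3
Element totals:
  C: 7
  H: 12
  F: 3
  N: 1
  O: 2
  S: 1
Molecular formula: C7H12F3NO2S.
  M = 7(12.011) + 12(1.008) + 3(18.998) + 14.007 + 2(15.999) + 32.06
    = 84.077 + 12.096 + 56.994 + 14.007 + 31.998 + 32.060 = 231.232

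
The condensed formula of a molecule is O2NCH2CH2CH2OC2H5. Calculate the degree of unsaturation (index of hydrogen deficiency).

1

Atom tally by fragment:
  O2NCH2 → C:1 H:2 N:1 O:2
  CH2 → C:1 H:2
  CH2OC2H5 → C:3 H:7 O:1
Element totals:
  C: 5
  H: 11
  N: 1
  O: 3
Molecular formula: C5H11NO3.
DoU = (2C + 2 + N − H − X) / 2 = (2·5 + 2 + 1 − 11 − 0) / 2 = 1.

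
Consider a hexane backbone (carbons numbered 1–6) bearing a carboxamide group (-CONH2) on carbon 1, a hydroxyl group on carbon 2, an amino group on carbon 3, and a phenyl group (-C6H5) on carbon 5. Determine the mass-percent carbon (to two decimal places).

Atom tally by fragment:
  H2NOCCH2 → C:2 H:4 O:1 N:1
  CH(OH) → C:1 H:2 O:1
  CH(NH2) → C:1 H:3 N:1
  CH2 → C:1 H:2
  CH(C6H5) → C:7 H:6
  CH3 → C:1 H:3
Element totals:
  C: 13
  H: 20
  N: 2
  O: 2
Molecular formula: C13H20N2O2.
Molar mass = 236.315 g/mol.
Mass from C: 13 × 12.011 = 156.143 g/mol.
%C = 156.143 / 236.315 × 100 = 66.07%.

66.07%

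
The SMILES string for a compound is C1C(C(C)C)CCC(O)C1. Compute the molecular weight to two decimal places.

142.24 g/mol

Atom tally by fragment:
  cyclohexane ring core → C:6 H:12
  (− 2 ring H displaced by substituents)
  + CH(CH3)2 → C:3 H:7
  + OH → O:1 H:1
Element totals:
  C: 9
  H: 18
  O: 1
Molecular formula: C9H18O.
  M = 9(12.011) + 18(1.008) + 15.999
    = 108.099 + 18.144 + 15.999 = 142.242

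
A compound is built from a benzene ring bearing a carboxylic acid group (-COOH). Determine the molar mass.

Atom tally by fragment:
  benzene ring core → C:6 H:6
  (− 1 ring H displaced by substituents)
  + COOH → C:1 H:1 O:2
Element totals:
  C: 7
  H: 6
  O: 2
Molecular formula: C7H6O2.
  M = 7(12.011) + 6(1.008) + 2(15.999)
    = 84.077 + 6.048 + 31.998 = 122.123

122.12 g/mol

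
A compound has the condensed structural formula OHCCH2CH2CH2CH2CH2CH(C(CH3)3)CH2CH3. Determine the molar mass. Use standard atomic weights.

198.35 g/mol

Element totals:
  C: 13
  H: 26
  O: 1
Molecular formula: C13H26O.
  M = 13(12.011) + 26(1.008) + 15.999
    = 156.143 + 26.208 + 15.999 = 198.350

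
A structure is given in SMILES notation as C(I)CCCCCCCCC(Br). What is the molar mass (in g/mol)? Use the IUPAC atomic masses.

Atom tally by fragment:
  ICH2 → C:1 H:2 I:1
  CH2 → C:1 H:2
  CH2 → C:1 H:2
  CH2 → C:1 H:2
  CH2 → C:1 H:2
  CH2 → C:1 H:2
  CH2 → C:1 H:2
  CH2 → C:1 H:2
  CH2 → C:1 H:2
  CH2Br → C:1 H:2 Br:1
Element totals:
  C: 10
  H: 20
  Br: 1
  I: 1
Molecular formula: C10H20BrI.
  M = 10(12.011) + 20(1.008) + 79.904 + 126.904
    = 120.110 + 20.160 + 79.904 + 126.904 = 347.078

347.08 g/mol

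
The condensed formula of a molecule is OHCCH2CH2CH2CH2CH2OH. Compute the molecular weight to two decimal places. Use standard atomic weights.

Atom tally by fragment:
  OHCCH2 → C:2 H:3 O:1
  CH2 → C:1 H:2
  CH2 → C:1 H:2
  CH2 → C:1 H:2
  CH2OH → C:1 H:3 O:1
Element totals:
  C: 6
  H: 12
  O: 2
Molecular formula: C6H12O2.
  M = 6(12.011) + 12(1.008) + 2(15.999)
    = 72.066 + 12.096 + 31.998 = 116.160

116.16 g/mol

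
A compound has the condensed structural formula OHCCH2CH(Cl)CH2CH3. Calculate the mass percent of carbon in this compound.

49.81%

Element totals:
  C: 5
  H: 9
  Cl: 1
  O: 1
Molecular formula: C5H9ClO.
Molar mass = 120.576 g/mol.
Mass from C: 5 × 12.011 = 60.055 g/mol.
%C = 60.055 / 120.576 × 100 = 49.81%.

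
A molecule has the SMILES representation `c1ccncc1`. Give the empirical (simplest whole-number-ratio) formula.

C5H5N

Atom tally by fragment:
  pyridine ring core → C:5 H:5 N:1
Element totals:
  C: 5
  H: 5
  N: 1
Molecular formula: C5H5N.
gcd of subscripts (5, 5, 1) = 1, so the empirical formula equals the molecular formula.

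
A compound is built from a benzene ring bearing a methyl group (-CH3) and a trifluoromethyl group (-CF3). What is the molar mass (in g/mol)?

Atom tally by fragment:
  benzene ring core → C:6 H:6
  (− 2 ring H displaced by substituents)
  + CH3 → C:1 H:3
  + CF3 → C:1 F:3
Element totals:
  C: 8
  H: 7
  F: 3
Molecular formula: C8H7F3.
  M = 8(12.011) + 7(1.008) + 3(18.998)
    = 96.088 + 7.056 + 56.994 = 160.138

160.14 g/mol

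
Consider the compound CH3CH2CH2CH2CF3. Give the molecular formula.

Element totals:
  C: 5
  H: 9
  F: 3

C5H9F3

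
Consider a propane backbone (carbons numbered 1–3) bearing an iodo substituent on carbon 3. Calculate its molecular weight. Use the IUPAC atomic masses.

169.99 g/mol

Atom tally by fragment:
  CH3 → C:1 H:3
  CH2 → C:1 H:2
  CH2I → C:1 H:2 I:1
Element totals:
  C: 3
  H: 7
  I: 1
Molecular formula: C3H7I.
  M = 3(12.011) + 7(1.008) + 126.904
    = 36.033 + 7.056 + 126.904 = 169.993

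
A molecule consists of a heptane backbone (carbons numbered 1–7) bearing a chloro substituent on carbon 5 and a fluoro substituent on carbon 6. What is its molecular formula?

Atom tally by fragment:
  CH3 → C:1 H:3
  CH2 → C:1 H:2
  CH2 → C:1 H:2
  CH2 → C:1 H:2
  CH(Cl) → C:1 H:1 Cl:1
  CH(F) → C:1 H:1 F:1
  CH3 → C:1 H:3
Element totals:
  C: 7
  H: 14
  Cl: 1
  F: 1

C7H14ClF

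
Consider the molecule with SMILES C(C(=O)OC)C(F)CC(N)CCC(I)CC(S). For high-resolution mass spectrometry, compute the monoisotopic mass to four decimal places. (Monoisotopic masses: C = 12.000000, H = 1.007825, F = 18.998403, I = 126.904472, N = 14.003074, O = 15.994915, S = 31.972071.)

Atom tally by fragment:
  CH3OOCCH2 → C:3 H:5 O:2
  CH(F) → C:1 H:1 F:1
  CH2 → C:1 H:2
  CH(NH2) → C:1 H:3 N:1
  CH2 → C:1 H:2
  CH2 → C:1 H:2
  CH(I) → C:1 H:1 I:1
  CH2 → C:1 H:2
  CH2SH → C:1 H:3 S:1
Element totals:
  C: 11
  H: 21
  F: 1
  I: 1
  N: 1
  O: 2
  S: 1
Molecular formula: C11H21FINO2S.
  M = 11(12.0) + 21(1.007825) + 18.998403 + 126.904472 + 14.003074 + 2(15.994915) + 31.972071
    = 132.000000 + 21.164325 + 18.998403 + 126.904472 + 14.003074 + 31.989830 + 31.972071 = 377.032175

377.0322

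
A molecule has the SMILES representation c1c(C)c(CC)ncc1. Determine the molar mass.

121.18 g/mol

Atom tally by fragment:
  pyridine ring core → C:5 H:5 N:1
  (− 2 ring H displaced by substituents)
  + CH3 → C:1 H:3
  + C2H5 → C:2 H:5
Element totals:
  C: 8
  H: 11
  N: 1
Molecular formula: C8H11N.
  M = 8(12.011) + 11(1.008) + 14.007
    = 96.088 + 11.088 + 14.007 = 121.183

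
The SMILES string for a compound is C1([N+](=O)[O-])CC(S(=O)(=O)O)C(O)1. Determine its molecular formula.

C4H7NO6S

Atom tally by fragment:
  cyclobutane ring core → C:4 H:8
  (− 3 ring H displaced by substituents)
  + NO2 → N:1 O:2
  + SO3H → S:1 O:3 H:1
  + OH → O:1 H:1
Element totals:
  C: 4
  H: 7
  N: 1
  O: 6
  S: 1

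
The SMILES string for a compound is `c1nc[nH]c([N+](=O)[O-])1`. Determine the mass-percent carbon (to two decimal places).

31.87%

Atom tally by fragment:
  imidazole ring core → C:3 H:4 N:2
  (− 1 ring H displaced by substituents)
  + NO2 → N:1 O:2
Element totals:
  C: 3
  H: 3
  N: 3
  O: 2
Molecular formula: C3H3N3O2.
Molar mass = 113.076 g/mol.
Mass from C: 3 × 12.011 = 36.033 g/mol.
%C = 36.033 / 113.076 × 100 = 31.87%.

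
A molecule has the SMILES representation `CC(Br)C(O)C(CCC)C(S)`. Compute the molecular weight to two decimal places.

Atom tally by fragment:
  CH3 → C:1 H:3
  CH(Br) → C:1 H:1 Br:1
  CH(OH) → C:1 H:2 O:1
  CH(CH2CH2CH3) → C:4 H:8
  CH2SH → C:1 H:3 S:1
Element totals:
  C: 8
  H: 17
  Br: 1
  O: 1
  S: 1
Molecular formula: C8H17BrOS.
  M = 8(12.011) + 17(1.008) + 79.904 + 15.999 + 32.06
    = 96.088 + 17.136 + 79.904 + 15.999 + 32.060 = 241.187

241.19 g/mol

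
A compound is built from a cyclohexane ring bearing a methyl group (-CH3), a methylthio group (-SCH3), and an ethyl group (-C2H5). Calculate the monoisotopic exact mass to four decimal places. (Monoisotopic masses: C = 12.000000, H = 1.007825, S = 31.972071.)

Atom tally by fragment:
  cyclohexane ring core → C:6 H:12
  (− 3 ring H displaced by substituents)
  + CH3 → C:1 H:3
  + SCH3 → C:1 H:3 S:1
  + C2H5 → C:2 H:5
Element totals:
  C: 10
  H: 20
  S: 1
Molecular formula: C10H20S.
  M = 10(12.0) + 20(1.007825) + 31.972071
    = 120.000000 + 20.156500 + 31.972071 = 172.128571

172.1286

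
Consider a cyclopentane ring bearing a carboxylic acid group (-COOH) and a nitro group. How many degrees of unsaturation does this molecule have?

3

Atom tally by fragment:
  cyclopentane ring core → C:5 H:10
  (− 2 ring H displaced by substituents)
  + COOH → C:1 H:1 O:2
  + NO2 → N:1 O:2
Element totals:
  C: 6
  H: 9
  N: 1
  O: 4
Molecular formula: C6H9NO4.
DoU = (2C + 2 + N − H − X) / 2 = (2·6 + 2 + 1 − 9 − 0) / 2 = 3.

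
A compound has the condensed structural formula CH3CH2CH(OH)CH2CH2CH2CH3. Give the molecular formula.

Atom tally by fragment:
  CH3 → C:1 H:3
  CH2 → C:1 H:2
  CH(OH) → C:1 H:2 O:1
  CH2 → C:1 H:2
  CH2 → C:1 H:2
  CH2 → C:1 H:2
  CH3 → C:1 H:3
Element totals:
  C: 7
  H: 16
  O: 1

C7H16O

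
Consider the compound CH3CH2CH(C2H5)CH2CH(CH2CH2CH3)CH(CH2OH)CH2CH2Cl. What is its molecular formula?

Element totals:
  C: 14
  H: 29
  Cl: 1
  O: 1

C14H29ClO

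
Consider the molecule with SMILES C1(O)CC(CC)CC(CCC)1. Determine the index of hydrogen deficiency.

Atom tally by fragment:
  cyclopentane ring core → C:5 H:10
  (− 3 ring H displaced by substituents)
  + OH → O:1 H:1
  + C2H5 → C:2 H:5
  + CH2CH2CH3 → C:3 H:7
Element totals:
  C: 10
  H: 20
  O: 1
Molecular formula: C10H20O.
DoU = (2C + 2 + N − H − X) / 2 = (2·10 + 2 + 0 − 20 − 0) / 2 = 1.

1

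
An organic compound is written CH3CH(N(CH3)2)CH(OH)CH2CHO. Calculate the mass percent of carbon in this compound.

57.90%

Element totals:
  C: 7
  H: 15
  N: 1
  O: 2
Molecular formula: C7H15NO2.
Molar mass = 145.202 g/mol.
Mass from C: 7 × 12.011 = 84.077 g/mol.
%C = 84.077 / 145.202 × 100 = 57.90%.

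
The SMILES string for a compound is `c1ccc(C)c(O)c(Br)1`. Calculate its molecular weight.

Atom tally by fragment:
  benzene ring core → C:6 H:6
  (− 3 ring H displaced by substituents)
  + CH3 → C:1 H:3
  + OH → O:1 H:1
  + Br → Br:1
Element totals:
  C: 7
  H: 7
  Br: 1
  O: 1
Molecular formula: C7H7BrO.
  M = 7(12.011) + 7(1.008) + 79.904 + 15.999
    = 84.077 + 7.056 + 79.904 + 15.999 = 187.036

187.04 g/mol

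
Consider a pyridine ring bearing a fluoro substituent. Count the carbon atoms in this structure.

Atom tally by fragment:
  pyridine ring core → C:5 H:5 N:1
  (− 1 ring H displaced by substituents)
  + F → F:1
Element totals:
  C: 5
  H: 4
  F: 1
  N: 1

5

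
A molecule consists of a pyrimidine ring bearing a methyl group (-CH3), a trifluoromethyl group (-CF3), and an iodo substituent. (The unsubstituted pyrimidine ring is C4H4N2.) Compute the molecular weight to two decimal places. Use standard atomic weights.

288.01 g/mol

Atom tally by fragment:
  pyrimidine ring core → C:4 H:4 N:2
  (− 3 ring H displaced by substituents)
  + CH3 → C:1 H:3
  + CF3 → C:1 F:3
  + I → I:1
Element totals:
  C: 6
  H: 4
  F: 3
  I: 1
  N: 2
Molecular formula: C6H4F3IN2.
  M = 6(12.011) + 4(1.008) + 3(18.998) + 126.904 + 2(14.007)
    = 72.066 + 4.032 + 56.994 + 126.904 + 28.014 = 288.010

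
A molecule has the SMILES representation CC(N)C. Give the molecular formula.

Atom tally by fragment:
  CH3 → C:1 H:3
  CH(NH2) → C:1 H:3 N:1
  CH3 → C:1 H:3
Element totals:
  C: 3
  H: 9
  N: 1

C3H9N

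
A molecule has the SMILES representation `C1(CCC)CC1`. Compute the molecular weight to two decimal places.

84.16 g/mol

Atom tally by fragment:
  cyclopropane ring core → C:3 H:6
  (− 1 ring H displaced by substituents)
  + CH2CH2CH3 → C:3 H:7
Element totals:
  C: 6
  H: 12
Molecular formula: C6H12.
  M = 6(12.011) + 12(1.008)
    = 72.066 + 12.096 = 84.162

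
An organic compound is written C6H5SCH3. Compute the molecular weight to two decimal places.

Atom tally by fragment:
  benzene ring core → C:6 H:6
  (− 1 ring H displaced by substituents)
  + SCH3 → C:1 H:3 S:1
Element totals:
  C: 7
  H: 8
  S: 1
Molecular formula: C7H8S.
  M = 7(12.011) + 8(1.008) + 32.06
    = 84.077 + 8.064 + 32.060 = 124.201

124.20 g/mol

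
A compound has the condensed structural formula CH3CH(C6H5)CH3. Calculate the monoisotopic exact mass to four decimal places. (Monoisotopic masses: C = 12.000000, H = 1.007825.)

120.0939

Atom tally by fragment:
  CH3 → C:1 H:3
  CH(C6H5) → C:7 H:6
  CH3 → C:1 H:3
Element totals:
  C: 9
  H: 12
Molecular formula: C9H12.
  M = 9(12.0) + 12(1.007825)
    = 108.000000 + 12.093900 = 120.093900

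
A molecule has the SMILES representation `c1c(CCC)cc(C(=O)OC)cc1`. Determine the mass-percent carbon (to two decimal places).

Atom tally by fragment:
  benzene ring core → C:6 H:6
  (− 2 ring H displaced by substituents)
  + CH2CH2CH3 → C:3 H:7
  + COOCH3 → C:2 H:3 O:2
Element totals:
  C: 11
  H: 14
  O: 2
Molecular formula: C11H14O2.
Molar mass = 178.231 g/mol.
Mass from C: 11 × 12.011 = 132.121 g/mol.
%C = 132.121 / 178.231 × 100 = 74.13%.

74.13%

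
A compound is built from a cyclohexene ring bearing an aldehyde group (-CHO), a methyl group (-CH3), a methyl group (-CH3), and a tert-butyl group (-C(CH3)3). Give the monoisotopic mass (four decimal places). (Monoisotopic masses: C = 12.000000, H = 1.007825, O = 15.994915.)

194.1671

Atom tally by fragment:
  cyclohexene ring core → C:6 H:10
  (− 4 ring H displaced by substituents)
  + CHO → C:1 H:1 O:1
  + CH3 → C:1 H:3
  + CH3 → C:1 H:3
  + C(CH3)3 → C:4 H:9
Element totals:
  C: 13
  H: 22
  O: 1
Molecular formula: C13H22O.
  M = 13(12.0) + 22(1.007825) + 15.994915
    = 156.000000 + 22.172150 + 15.994915 = 194.167065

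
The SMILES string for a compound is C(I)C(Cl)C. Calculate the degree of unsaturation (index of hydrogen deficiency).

0

Atom tally by fragment:
  ICH2 → C:1 H:2 I:1
  CH(Cl) → C:1 H:1 Cl:1
  CH3 → C:1 H:3
Element totals:
  C: 3
  H: 6
  Cl: 1
  I: 1
Molecular formula: C3H6ClI.
DoU = (2C + 2 + N − H − X) / 2 = (2·3 + 2 + 0 − 6 − 2) / 2 = 0.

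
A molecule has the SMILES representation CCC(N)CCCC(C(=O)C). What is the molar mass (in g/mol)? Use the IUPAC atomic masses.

157.26 g/mol

Atom tally by fragment:
  CH3 → C:1 H:3
  CH2 → C:1 H:2
  CH(NH2) → C:1 H:3 N:1
  CH2 → C:1 H:2
  CH2 → C:1 H:2
  CH2 → C:1 H:2
  CH2COCH3 → C:3 H:5 O:1
Element totals:
  C: 9
  H: 19
  N: 1
  O: 1
Molecular formula: C9H19NO.
  M = 9(12.011) + 19(1.008) + 14.007 + 15.999
    = 108.099 + 19.152 + 14.007 + 15.999 = 157.257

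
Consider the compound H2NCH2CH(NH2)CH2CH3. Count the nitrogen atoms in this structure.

2

Atom tally by fragment:
  H2NCH2 → C:1 H:4 N:1
  CH(NH2) → C:1 H:3 N:1
  CH2 → C:1 H:2
  CH3 → C:1 H:3
Element totals:
  C: 4
  H: 12
  N: 2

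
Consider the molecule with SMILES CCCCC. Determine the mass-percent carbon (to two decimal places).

Atom tally by fragment:
  CH3 → C:1 H:3
  CH2 → C:1 H:2
  CH2 → C:1 H:2
  CH2 → C:1 H:2
  CH3 → C:1 H:3
Element totals:
  C: 5
  H: 12
Molecular formula: C5H12.
Molar mass = 72.151 g/mol.
Mass from C: 5 × 12.011 = 60.055 g/mol.
%C = 60.055 / 72.151 × 100 = 83.24%.

83.24%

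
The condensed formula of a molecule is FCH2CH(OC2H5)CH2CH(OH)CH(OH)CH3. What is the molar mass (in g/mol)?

180.22 g/mol

Atom tally by fragment:
  FCH2 → C:1 H:2 F:1
  CH(OC2H5) → C:3 H:6 O:1
  CH2 → C:1 H:2
  CH(OH) → C:1 H:2 O:1
  CH(OH) → C:1 H:2 O:1
  CH3 → C:1 H:3
Element totals:
  C: 8
  H: 17
  F: 1
  O: 3
Molecular formula: C8H17FO3.
  M = 8(12.011) + 17(1.008) + 18.998 + 3(15.999)
    = 96.088 + 17.136 + 18.998 + 47.997 = 180.219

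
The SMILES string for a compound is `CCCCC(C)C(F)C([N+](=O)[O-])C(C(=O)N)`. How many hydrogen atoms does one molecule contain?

19

Atom tally by fragment:
  CH3 → C:1 H:3
  CH2 → C:1 H:2
  CH2 → C:1 H:2
  CH2 → C:1 H:2
  CH(CH3) → C:2 H:4
  CH(F) → C:1 H:1 F:1
  CH(NO2) → C:1 H:1 N:1 O:2
  CH2CONH2 → C:2 H:4 O:1 N:1
Element totals:
  C: 10
  H: 19
  F: 1
  N: 2
  O: 3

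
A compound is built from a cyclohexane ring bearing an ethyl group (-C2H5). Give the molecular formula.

C8H16

Atom tally by fragment:
  cyclohexane ring core → C:6 H:12
  (− 1 ring H displaced by substituents)
  + C2H5 → C:2 H:5
Element totals:
  C: 8
  H: 16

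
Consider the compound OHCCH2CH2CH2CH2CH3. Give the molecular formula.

C6H12O

Atom tally by fragment:
  OHCCH2 → C:2 H:3 O:1
  CH2 → C:1 H:2
  CH2 → C:1 H:2
  CH2 → C:1 H:2
  CH3 → C:1 H:3
Element totals:
  C: 6
  H: 12
  O: 1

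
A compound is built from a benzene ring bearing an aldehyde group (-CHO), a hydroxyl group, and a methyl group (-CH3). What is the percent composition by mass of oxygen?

23.50%

Atom tally by fragment:
  benzene ring core → C:6 H:6
  (− 3 ring H displaced by substituents)
  + CHO → C:1 H:1 O:1
  + OH → O:1 H:1
  + CH3 → C:1 H:3
Element totals:
  C: 8
  H: 8
  O: 2
Molecular formula: C8H8O2.
Molar mass = 136.150 g/mol.
Mass from O: 2 × 15.999 = 31.998 g/mol.
%O = 31.998 / 136.150 × 100 = 23.50%.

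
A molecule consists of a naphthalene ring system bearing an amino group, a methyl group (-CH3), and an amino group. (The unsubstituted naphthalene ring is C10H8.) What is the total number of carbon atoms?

Atom tally by fragment:
  naphthalene ring system core → C:10 H:8
  (− 3 ring H displaced by substituents)
  + NH2 → N:1 H:2
  + CH3 → C:1 H:3
  + NH2 → N:1 H:2
Element totals:
  C: 11
  H: 12
  N: 2

11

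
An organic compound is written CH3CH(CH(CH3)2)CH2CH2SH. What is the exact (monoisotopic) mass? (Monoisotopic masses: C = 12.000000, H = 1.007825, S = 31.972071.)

Element totals:
  C: 7
  H: 16
  S: 1
Molecular formula: C7H16S.
  M = 7(12.0) + 16(1.007825) + 31.972071
    = 84.000000 + 16.125200 + 31.972071 = 132.097271

132.0973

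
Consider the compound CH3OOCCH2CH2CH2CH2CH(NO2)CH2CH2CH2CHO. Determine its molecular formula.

Element totals:
  C: 11
  H: 19
  N: 1
  O: 5

C11H19NO5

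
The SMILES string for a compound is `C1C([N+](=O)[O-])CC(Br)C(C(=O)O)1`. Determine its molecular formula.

Atom tally by fragment:
  cyclopentane ring core → C:5 H:10
  (− 3 ring H displaced by substituents)
  + NO2 → N:1 O:2
  + Br → Br:1
  + COOH → C:1 H:1 O:2
Element totals:
  C: 6
  H: 8
  Br: 1
  N: 1
  O: 4

C6H8BrNO4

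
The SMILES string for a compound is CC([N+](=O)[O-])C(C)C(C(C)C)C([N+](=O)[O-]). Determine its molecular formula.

C9H18N2O4

Atom tally by fragment:
  CH3 → C:1 H:3
  CH(NO2) → C:1 H:1 N:1 O:2
  CH(CH3) → C:2 H:4
  CH(CH(CH3)2) → C:4 H:8
  CH2NO2 → C:1 H:2 N:1 O:2
Element totals:
  C: 9
  H: 18
  N: 2
  O: 4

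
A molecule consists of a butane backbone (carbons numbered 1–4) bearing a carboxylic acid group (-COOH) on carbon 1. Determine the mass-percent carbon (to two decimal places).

58.80%

Atom tally by fragment:
  HOOCCH2 → C:2 H:3 O:2
  CH2 → C:1 H:2
  CH2 → C:1 H:2
  CH3 → C:1 H:3
Element totals:
  C: 5
  H: 10
  O: 2
Molecular formula: C5H10O2.
Molar mass = 102.133 g/mol.
Mass from C: 5 × 12.011 = 60.055 g/mol.
%C = 60.055 / 102.133 × 100 = 58.80%.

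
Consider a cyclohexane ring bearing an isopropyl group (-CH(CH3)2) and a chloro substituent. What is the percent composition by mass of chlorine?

22.06%

Atom tally by fragment:
  cyclohexane ring core → C:6 H:12
  (− 2 ring H displaced by substituents)
  + CH(CH3)2 → C:3 H:7
  + Cl → Cl:1
Element totals:
  C: 9
  H: 17
  Cl: 1
Molecular formula: C9H17Cl.
Molar mass = 160.685 g/mol.
Mass from Cl: 1 × 35.45 = 35.450 g/mol.
%Cl = 35.450 / 160.685 × 100 = 22.06%.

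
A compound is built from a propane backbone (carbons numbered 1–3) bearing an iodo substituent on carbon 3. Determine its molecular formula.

Atom tally by fragment:
  CH3 → C:1 H:3
  CH2 → C:1 H:2
  CH2I → C:1 H:2 I:1
Element totals:
  C: 3
  H: 7
  I: 1

C3H7I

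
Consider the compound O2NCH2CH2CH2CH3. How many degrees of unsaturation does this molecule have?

1

Element totals:
  C: 4
  H: 9
  N: 1
  O: 2
Molecular formula: C4H9NO2.
DoU = (2C + 2 + N − H − X) / 2 = (2·4 + 2 + 1 − 9 − 0) / 2 = 1.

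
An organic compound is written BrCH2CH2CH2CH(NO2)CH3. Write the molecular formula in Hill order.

C5H10BrNO2

Element totals:
  C: 5
  H: 10
  Br: 1
  N: 1
  O: 2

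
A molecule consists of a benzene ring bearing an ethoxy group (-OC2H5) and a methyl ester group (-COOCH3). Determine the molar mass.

Atom tally by fragment:
  benzene ring core → C:6 H:6
  (− 2 ring H displaced by substituents)
  + OC2H5 → C:2 H:5 O:1
  + COOCH3 → C:2 H:3 O:2
Element totals:
  C: 10
  H: 12
  O: 3
Molecular formula: C10H12O3.
  M = 10(12.011) + 12(1.008) + 3(15.999)
    = 120.110 + 12.096 + 47.997 = 180.203

180.20 g/mol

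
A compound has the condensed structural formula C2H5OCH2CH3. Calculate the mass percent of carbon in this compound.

64.82%

Atom tally by fragment:
  C2H5OCH2 → C:3 H:7 O:1
  CH3 → C:1 H:3
Element totals:
  C: 4
  H: 10
  O: 1
Molecular formula: C4H10O.
Molar mass = 74.123 g/mol.
Mass from C: 4 × 12.011 = 48.044 g/mol.
%C = 48.044 / 74.123 × 100 = 64.82%.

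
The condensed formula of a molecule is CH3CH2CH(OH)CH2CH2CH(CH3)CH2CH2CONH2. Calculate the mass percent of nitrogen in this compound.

Atom tally by fragment:
  CH3 → C:1 H:3
  CH2 → C:1 H:2
  CH(OH) → C:1 H:2 O:1
  CH2 → C:1 H:2
  CH2 → C:1 H:2
  CH(CH3) → C:2 H:4
  CH2 → C:1 H:2
  CH2CONH2 → C:2 H:4 O:1 N:1
Element totals:
  C: 10
  H: 21
  N: 1
  O: 2
Molecular formula: C10H21NO2.
Molar mass = 187.283 g/mol.
Mass from N: 1 × 14.007 = 14.007 g/mol.
%N = 14.007 / 187.283 × 100 = 7.48%.

7.48%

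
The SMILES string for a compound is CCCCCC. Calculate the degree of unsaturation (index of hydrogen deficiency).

Atom tally by fragment:
  CH3 → C:1 H:3
  CH2 → C:1 H:2
  CH2 → C:1 H:2
  CH2 → C:1 H:2
  CH2 → C:1 H:2
  CH3 → C:1 H:3
Element totals:
  C: 6
  H: 14
Molecular formula: C6H14.
DoU = (2C + 2 + N − H − X) / 2 = (2·6 + 2 + 0 − 14 − 0) / 2 = 0.

0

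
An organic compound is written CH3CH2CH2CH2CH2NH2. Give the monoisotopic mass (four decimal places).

Atom tally by fragment:
  CH3 → C:1 H:3
  CH2 → C:1 H:2
  CH2 → C:1 H:2
  CH2 → C:1 H:2
  CH2NH2 → C:1 H:4 N:1
Element totals:
  C: 5
  H: 13
  N: 1
Molecular formula: C5H13N.
  M = 5(12.0) + 13(1.007825) + 14.003074
    = 60.000000 + 13.101725 + 14.003074 = 87.104799

87.1048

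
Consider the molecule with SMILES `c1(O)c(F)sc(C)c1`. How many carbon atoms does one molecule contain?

Atom tally by fragment:
  thiophene ring core → C:4 H:4 S:1
  (− 3 ring H displaced by substituents)
  + OH → O:1 H:1
  + F → F:1
  + CH3 → C:1 H:3
Element totals:
  C: 5
  H: 5
  F: 1
  O: 1
  S: 1

5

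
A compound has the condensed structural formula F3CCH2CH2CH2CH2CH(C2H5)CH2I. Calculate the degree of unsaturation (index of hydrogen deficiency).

0

Element totals:
  C: 9
  H: 16
  F: 3
  I: 1
Molecular formula: C9H16F3I.
DoU = (2C + 2 + N − H − X) / 2 = (2·9 + 2 + 0 − 16 − 4) / 2 = 0.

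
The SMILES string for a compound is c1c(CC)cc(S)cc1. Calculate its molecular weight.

Atom tally by fragment:
  benzene ring core → C:6 H:6
  (− 2 ring H displaced by substituents)
  + C2H5 → C:2 H:5
  + SH → S:1 H:1
Element totals:
  C: 8
  H: 10
  S: 1
Molecular formula: C8H10S.
  M = 8(12.011) + 10(1.008) + 32.06
    = 96.088 + 10.080 + 32.060 = 138.228

138.23 g/mol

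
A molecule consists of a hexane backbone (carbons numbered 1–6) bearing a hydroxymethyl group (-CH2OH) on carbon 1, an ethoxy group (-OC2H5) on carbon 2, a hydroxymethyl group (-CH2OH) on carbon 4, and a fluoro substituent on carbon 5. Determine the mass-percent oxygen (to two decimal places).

23.05%

Atom tally by fragment:
  HOCH2CH2 → C:2 H:5 O:1
  CH(OC2H5) → C:3 H:6 O:1
  CH2 → C:1 H:2
  CH(CH2OH) → C:2 H:4 O:1
  CH(F) → C:1 H:1 F:1
  CH3 → C:1 H:3
Element totals:
  C: 10
  H: 21
  F: 1
  O: 3
Molecular formula: C10H21FO3.
Molar mass = 208.273 g/mol.
Mass from O: 3 × 15.999 = 47.997 g/mol.
%O = 47.997 / 208.273 × 100 = 23.05%.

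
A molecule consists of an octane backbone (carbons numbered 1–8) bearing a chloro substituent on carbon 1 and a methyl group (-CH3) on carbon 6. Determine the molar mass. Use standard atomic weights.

162.70 g/mol

Atom tally by fragment:
  ClCH2 → C:1 H:2 Cl:1
  CH2 → C:1 H:2
  CH2 → C:1 H:2
  CH2 → C:1 H:2
  CH2 → C:1 H:2
  CH(CH3) → C:2 H:4
  CH2 → C:1 H:2
  CH3 → C:1 H:3
Element totals:
  C: 9
  H: 19
  Cl: 1
Molecular formula: C9H19Cl.
  M = 9(12.011) + 19(1.008) + 35.45
    = 108.099 + 19.152 + 35.450 = 162.701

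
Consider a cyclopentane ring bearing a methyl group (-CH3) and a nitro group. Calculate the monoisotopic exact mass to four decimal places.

Atom tally by fragment:
  cyclopentane ring core → C:5 H:10
  (− 2 ring H displaced by substituents)
  + CH3 → C:1 H:3
  + NO2 → N:1 O:2
Element totals:
  C: 6
  H: 11
  N: 1
  O: 2
Molecular formula: C6H11NO2.
  M = 6(12.0) + 11(1.007825) + 14.003074 + 2(15.994915)
    = 72.000000 + 11.086075 + 14.003074 + 31.989830 = 129.078979

129.0790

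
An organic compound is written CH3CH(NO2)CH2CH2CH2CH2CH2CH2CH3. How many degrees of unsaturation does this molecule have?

1

Atom tally by fragment:
  CH3 → C:1 H:3
  CH(NO2) → C:1 H:1 N:1 O:2
  CH2 → C:1 H:2
  CH2 → C:1 H:2
  CH2 → C:1 H:2
  CH2 → C:1 H:2
  CH2 → C:1 H:2
  CH2 → C:1 H:2
  CH3 → C:1 H:3
Element totals:
  C: 9
  H: 19
  N: 1
  O: 2
Molecular formula: C9H19NO2.
DoU = (2C + 2 + N − H − X) / 2 = (2·9 + 2 + 1 − 19 − 0) / 2 = 1.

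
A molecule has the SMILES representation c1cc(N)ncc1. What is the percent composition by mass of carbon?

Atom tally by fragment:
  pyridine ring core → C:5 H:5 N:1
  (− 1 ring H displaced by substituents)
  + NH2 → N:1 H:2
Element totals:
  C: 5
  H: 6
  N: 2
Molecular formula: C5H6N2.
Molar mass = 94.117 g/mol.
Mass from C: 5 × 12.011 = 60.055 g/mol.
%C = 60.055 / 94.117 × 100 = 63.81%.

63.81%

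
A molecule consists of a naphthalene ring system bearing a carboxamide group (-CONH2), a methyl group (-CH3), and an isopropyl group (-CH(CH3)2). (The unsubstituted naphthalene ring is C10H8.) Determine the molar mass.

Atom tally by fragment:
  naphthalene ring system core → C:10 H:8
  (− 3 ring H displaced by substituents)
  + CONH2 → C:1 H:2 O:1 N:1
  + CH3 → C:1 H:3
  + CH(CH3)2 → C:3 H:7
Element totals:
  C: 15
  H: 17
  N: 1
  O: 1
Molecular formula: C15H17NO.
  M = 15(12.011) + 17(1.008) + 14.007 + 15.999
    = 180.165 + 17.136 + 14.007 + 15.999 = 227.307

227.31 g/mol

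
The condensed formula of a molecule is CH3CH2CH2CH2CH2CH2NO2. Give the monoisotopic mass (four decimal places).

131.0946

Element totals:
  C: 6
  H: 13
  N: 1
  O: 2
Molecular formula: C6H13NO2.
  M = 6(12.0) + 13(1.007825) + 14.003074 + 2(15.994915)
    = 72.000000 + 13.101725 + 14.003074 + 31.989830 = 131.094629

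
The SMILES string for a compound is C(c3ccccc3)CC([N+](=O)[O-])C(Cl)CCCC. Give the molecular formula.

Atom tally by fragment:
  C6H5CH2 → C:7 H:7
  CH2 → C:1 H:2
  CH(NO2) → C:1 H:1 N:1 O:2
  CH(Cl) → C:1 H:1 Cl:1
  CH2 → C:1 H:2
  CH2 → C:1 H:2
  CH2 → C:1 H:2
  CH3 → C:1 H:3
Element totals:
  C: 14
  H: 20
  Cl: 1
  N: 1
  O: 2

C14H20ClNO2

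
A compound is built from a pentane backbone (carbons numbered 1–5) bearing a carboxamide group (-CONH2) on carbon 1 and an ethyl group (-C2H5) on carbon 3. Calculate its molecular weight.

Atom tally by fragment:
  H2NOCCH2 → C:2 H:4 O:1 N:1
  CH2 → C:1 H:2
  CH(C2H5) → C:3 H:6
  CH2 → C:1 H:2
  CH3 → C:1 H:3
Element totals:
  C: 8
  H: 17
  N: 1
  O: 1
Molecular formula: C8H17NO.
  M = 8(12.011) + 17(1.008) + 14.007 + 15.999
    = 96.088 + 17.136 + 14.007 + 15.999 = 143.230

143.23 g/mol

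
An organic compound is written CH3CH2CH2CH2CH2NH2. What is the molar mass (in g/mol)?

Element totals:
  C: 5
  H: 13
  N: 1
Molecular formula: C5H13N.
  M = 5(12.011) + 13(1.008) + 14.007
    = 60.055 + 13.104 + 14.007 = 87.166

87.17 g/mol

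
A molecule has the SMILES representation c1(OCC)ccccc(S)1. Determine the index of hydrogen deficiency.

Atom tally by fragment:
  benzene ring core → C:6 H:6
  (− 2 ring H displaced by substituents)
  + OC2H5 → C:2 H:5 O:1
  + SH → S:1 H:1
Element totals:
  C: 8
  H: 10
  O: 1
  S: 1
Molecular formula: C8H10OS.
DoU = (2C + 2 + N − H − X) / 2 = (2·8 + 2 + 0 − 10 − 0) / 2 = 4.

4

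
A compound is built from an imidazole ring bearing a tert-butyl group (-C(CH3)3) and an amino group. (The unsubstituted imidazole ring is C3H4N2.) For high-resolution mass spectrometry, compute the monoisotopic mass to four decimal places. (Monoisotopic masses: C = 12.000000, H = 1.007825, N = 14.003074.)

Atom tally by fragment:
  imidazole ring core → C:3 H:4 N:2
  (− 2 ring H displaced by substituents)
  + C(CH3)3 → C:4 H:9
  + NH2 → N:1 H:2
Element totals:
  C: 7
  H: 13
  N: 3
Molecular formula: C7H13N3.
  M = 7(12.0) + 13(1.007825) + 3(14.003074)
    = 84.000000 + 13.101725 + 42.009222 = 139.110947

139.1109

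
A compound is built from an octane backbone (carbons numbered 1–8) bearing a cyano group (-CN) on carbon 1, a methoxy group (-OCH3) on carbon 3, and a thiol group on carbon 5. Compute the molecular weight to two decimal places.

Atom tally by fragment:
  NCCH2 → C:2 H:2 N:1
  CH2 → C:1 H:2
  CH(OCH3) → C:2 H:4 O:1
  CH2 → C:1 H:2
  CH(SH) → C:1 H:2 S:1
  CH2 → C:1 H:2
  CH2 → C:1 H:2
  CH3 → C:1 H:3
Element totals:
  C: 10
  H: 19
  N: 1
  O: 1
  S: 1
Molecular formula: C10H19NOS.
  M = 10(12.011) + 19(1.008) + 14.007 + 15.999 + 32.06
    = 120.110 + 19.152 + 14.007 + 15.999 + 32.060 = 201.328

201.33 g/mol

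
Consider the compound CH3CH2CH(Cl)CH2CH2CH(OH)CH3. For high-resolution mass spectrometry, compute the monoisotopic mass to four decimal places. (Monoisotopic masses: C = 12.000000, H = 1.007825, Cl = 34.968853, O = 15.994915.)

Atom tally by fragment:
  CH3 → C:1 H:3
  CH2 → C:1 H:2
  CH(Cl) → C:1 H:1 Cl:1
  CH2 → C:1 H:2
  CH2 → C:1 H:2
  CH(OH) → C:1 H:2 O:1
  CH3 → C:1 H:3
Element totals:
  C: 7
  H: 15
  Cl: 1
  O: 1
Molecular formula: C7H15ClO.
  M = 7(12.0) + 15(1.007825) + 34.968853 + 15.994915
    = 84.000000 + 15.117375 + 34.968853 + 15.994915 = 150.081143

150.0811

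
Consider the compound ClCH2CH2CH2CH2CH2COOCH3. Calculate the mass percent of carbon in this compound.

51.07%

Atom tally by fragment:
  ClCH2 → C:1 H:2 Cl:1
  CH2 → C:1 H:2
  CH2 → C:1 H:2
  CH2 → C:1 H:2
  CH2COOCH3 → C:3 H:5 O:2
Element totals:
  C: 7
  H: 13
  Cl: 1
  O: 2
Molecular formula: C7H13ClO2.
Molar mass = 164.629 g/mol.
Mass from C: 7 × 12.011 = 84.077 g/mol.
%C = 84.077 / 164.629 × 100 = 51.07%.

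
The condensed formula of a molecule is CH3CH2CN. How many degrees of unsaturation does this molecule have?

2

Element totals:
  C: 3
  H: 5
  N: 1
Molecular formula: C3H5N.
DoU = (2C + 2 + N − H − X) / 2 = (2·3 + 2 + 1 − 5 − 0) / 2 = 2.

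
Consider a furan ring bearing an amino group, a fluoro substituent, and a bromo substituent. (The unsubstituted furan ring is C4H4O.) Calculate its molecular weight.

Atom tally by fragment:
  furan ring core → C:4 H:4 O:1
  (− 3 ring H displaced by substituents)
  + NH2 → N:1 H:2
  + F → F:1
  + Br → Br:1
Element totals:
  C: 4
  H: 3
  Br: 1
  F: 1
  N: 1
  O: 1
Molecular formula: C4H3BrFNO.
  M = 4(12.011) + 3(1.008) + 79.904 + 18.998 + 14.007 + 15.999
    = 48.044 + 3.024 + 79.904 + 18.998 + 14.007 + 15.999 = 179.976

179.98 g/mol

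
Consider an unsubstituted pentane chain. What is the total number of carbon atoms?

5

Atom tally by fragment:
  CH3 → C:1 H:3
  CH2 → C:1 H:2
  CH2 → C:1 H:2
  CH2 → C:1 H:2
  CH3 → C:1 H:3
Element totals:
  C: 5
  H: 12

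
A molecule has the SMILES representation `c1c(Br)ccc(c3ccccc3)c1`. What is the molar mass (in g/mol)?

233.11 g/mol

Atom tally by fragment:
  benzene ring core → C:6 H:6
  (− 2 ring H displaced by substituents)
  + Br → Br:1
  + C6H5 → C:6 H:5
Element totals:
  C: 12
  H: 9
  Br: 1
Molecular formula: C12H9Br.
  M = 12(12.011) + 9(1.008) + 79.904
    = 144.132 + 9.072 + 79.904 = 233.108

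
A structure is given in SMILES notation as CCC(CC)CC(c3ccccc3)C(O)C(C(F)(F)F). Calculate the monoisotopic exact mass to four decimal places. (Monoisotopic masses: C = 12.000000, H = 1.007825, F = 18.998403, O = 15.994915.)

Atom tally by fragment:
  CH3 → C:1 H:3
  CH2 → C:1 H:2
  CH(C2H5) → C:3 H:6
  CH2 → C:1 H:2
  CH(C6H5) → C:7 H:6
  CH(OH) → C:1 H:2 O:1
  CH2CF3 → C:2 H:2 F:3
Element totals:
  C: 16
  H: 23
  F: 3
  O: 1
Molecular formula: C16H23F3O.
  M = 16(12.0) + 23(1.007825) + 3(18.998403) + 15.994915
    = 192.000000 + 23.179975 + 56.995209 + 15.994915 = 288.170099

288.1701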